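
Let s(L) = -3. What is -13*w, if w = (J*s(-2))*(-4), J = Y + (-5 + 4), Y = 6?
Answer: -780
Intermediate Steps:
J = 5 (J = 6 + (-5 + 4) = 6 - 1 = 5)
w = 60 (w = (5*(-3))*(-4) = -15*(-4) = 60)
-13*w = -13*60 = -780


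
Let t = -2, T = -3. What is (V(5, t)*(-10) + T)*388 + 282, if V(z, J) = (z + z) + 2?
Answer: -47442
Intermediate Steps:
V(z, J) = 2 + 2*z (V(z, J) = 2*z + 2 = 2 + 2*z)
(V(5, t)*(-10) + T)*388 + 282 = ((2 + 2*5)*(-10) - 3)*388 + 282 = ((2 + 10)*(-10) - 3)*388 + 282 = (12*(-10) - 3)*388 + 282 = (-120 - 3)*388 + 282 = -123*388 + 282 = -47724 + 282 = -47442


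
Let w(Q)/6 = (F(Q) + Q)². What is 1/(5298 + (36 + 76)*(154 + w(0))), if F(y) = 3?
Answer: 1/28594 ≈ 3.4972e-5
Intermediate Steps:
w(Q) = 6*(3 + Q)²
1/(5298 + (36 + 76)*(154 + w(0))) = 1/(5298 + (36 + 76)*(154 + 6*(3 + 0)²)) = 1/(5298 + 112*(154 + 6*3²)) = 1/(5298 + 112*(154 + 6*9)) = 1/(5298 + 112*(154 + 54)) = 1/(5298 + 112*208) = 1/(5298 + 23296) = 1/28594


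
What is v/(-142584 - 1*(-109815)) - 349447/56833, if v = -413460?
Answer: 191224499/29561279 ≈ 6.4688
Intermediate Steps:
v/(-142584 - 1*(-109815)) - 349447/56833 = -413460/(-142584 - 1*(-109815)) - 349447/56833 = -413460/(-142584 + 109815) - 349447*1/56833 = -413460/(-32769) - 49921/8119 = -413460*(-1/32769) - 49921/8119 = 45940/3641 - 49921/8119 = 191224499/29561279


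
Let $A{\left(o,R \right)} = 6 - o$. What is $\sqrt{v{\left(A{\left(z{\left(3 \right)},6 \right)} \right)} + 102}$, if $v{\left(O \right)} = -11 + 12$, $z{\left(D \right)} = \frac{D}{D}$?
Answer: $\sqrt{103} \approx 10.149$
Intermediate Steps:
$z{\left(D \right)} = 1$
$v{\left(O \right)} = 1$
$\sqrt{v{\left(A{\left(z{\left(3 \right)},6 \right)} \right)} + 102} = \sqrt{1 + 102} = \sqrt{103}$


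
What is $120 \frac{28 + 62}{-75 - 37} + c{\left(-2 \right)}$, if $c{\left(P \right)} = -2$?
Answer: $- \frac{689}{7} \approx -98.429$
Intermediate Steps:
$120 \frac{28 + 62}{-75 - 37} + c{\left(-2 \right)} = 120 \frac{28 + 62}{-75 - 37} - 2 = 120 \frac{90}{-112} - 2 = 120 \cdot 90 \left(- \frac{1}{112}\right) - 2 = 120 \left(- \frac{45}{56}\right) - 2 = - \frac{675}{7} - 2 = - \frac{689}{7}$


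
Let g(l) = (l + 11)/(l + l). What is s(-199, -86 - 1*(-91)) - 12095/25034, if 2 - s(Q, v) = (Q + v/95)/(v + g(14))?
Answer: 184576261/5232106 ≈ 35.278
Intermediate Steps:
g(l) = (11 + l)/(2*l) (g(l) = (11 + l)/((2*l)) = (11 + l)*(1/(2*l)) = (11 + l)/(2*l))
s(Q, v) = 2 - (Q + v/95)/(25/28 + v) (s(Q, v) = 2 - (Q + v/95)/(v + (½)*(11 + 14)/14) = 2 - (Q + v*(1/95))/(v + (½)*(1/14)*25) = 2 - (Q + v/95)/(v + 25/28) = 2 - (Q + v/95)/(25/28 + v))
s(-199, -86 - 1*(-91)) - 12095/25034 = 2*(2375 - 1330*(-199) + 2646*(-86 - 1*(-91)))/(95*(25 + 28*(-86 - 1*(-91)))) - 12095/25034 = 2*(2375 + 264670 + 2646*(-86 + 91))/(95*(25 + 28*(-86 + 91))) - 12095*1/25034 = 2*(2375 + 264670 + 2646*5)/(95*(25 + 28*5)) - 12095/25034 = 2*(2375 + 264670 + 13230)/(95*(25 + 140)) - 12095/25034 = (2/95)*280275/165 - 12095/25034 = (2/95)*(1/165)*280275 - 12095/25034 = 7474/209 - 12095/25034 = 184576261/5232106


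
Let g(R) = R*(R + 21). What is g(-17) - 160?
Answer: -228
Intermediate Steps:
g(R) = R*(21 + R)
g(-17) - 160 = -17*(21 - 17) - 160 = -17*4 - 160 = -68 - 160 = -228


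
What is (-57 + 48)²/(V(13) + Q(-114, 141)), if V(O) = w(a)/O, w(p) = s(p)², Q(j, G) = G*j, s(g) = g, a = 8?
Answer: -1053/208898 ≈ -0.0050407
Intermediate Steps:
w(p) = p²
V(O) = 64/O (V(O) = 8²/O = 64/O)
(-57 + 48)²/(V(13) + Q(-114, 141)) = (-57 + 48)²/(64/13 + 141*(-114)) = (-9)²/(64*(1/13) - 16074) = 81/(64/13 - 16074) = 81/(-208898/13) = 81*(-13/208898) = -1053/208898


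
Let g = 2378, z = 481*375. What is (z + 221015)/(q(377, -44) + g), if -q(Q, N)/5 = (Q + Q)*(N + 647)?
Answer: -200695/1135466 ≈ -0.17675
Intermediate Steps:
z = 180375
q(Q, N) = -10*Q*(647 + N) (q(Q, N) = -5*(Q + Q)*(N + 647) = -5*2*Q*(647 + N) = -10*Q*(647 + N))
(z + 221015)/(q(377, -44) + g) = (180375 + 221015)/(-10*377*(647 - 44) + 2378) = 401390/(-10*377*603 + 2378) = 401390/(-2273310 + 2378) = 401390/(-2270932) = 401390*(-1/2270932) = -200695/1135466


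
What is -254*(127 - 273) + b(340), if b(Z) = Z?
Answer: 37424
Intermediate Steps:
-254*(127 - 273) + b(340) = -254*(127 - 273) + 340 = -254*(-146) + 340 = 37084 + 340 = 37424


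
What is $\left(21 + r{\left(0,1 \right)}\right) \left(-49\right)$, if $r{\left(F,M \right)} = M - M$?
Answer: $-1029$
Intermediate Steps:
$r{\left(F,M \right)} = 0$
$\left(21 + r{\left(0,1 \right)}\right) \left(-49\right) = \left(21 + 0\right) \left(-49\right) = 21 \left(-49\right) = -1029$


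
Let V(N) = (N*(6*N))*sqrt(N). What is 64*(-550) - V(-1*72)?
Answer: -35200 - 186624*I*sqrt(2) ≈ -35200.0 - 2.6393e+5*I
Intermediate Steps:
V(N) = 6*N**(5/2) (V(N) = (6*N**2)*sqrt(N) = 6*N**(5/2))
64*(-550) - V(-1*72) = 64*(-550) - 6*(-1*72)**(5/2) = -35200 - 6*(-72)**(5/2) = -35200 - 6*31104*I*sqrt(2) = -35200 - 186624*I*sqrt(2)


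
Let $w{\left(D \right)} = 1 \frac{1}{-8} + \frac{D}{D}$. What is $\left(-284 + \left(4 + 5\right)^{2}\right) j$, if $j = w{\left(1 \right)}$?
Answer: $- \frac{1421}{8} \approx -177.63$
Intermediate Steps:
$w{\left(D \right)} = \frac{7}{8}$ ($w{\left(D \right)} = 1 \left(- \frac{1}{8}\right) + 1 = - \frac{1}{8} + 1 = \frac{7}{8}$)
$j = \frac{7}{8} \approx 0.875$
$\left(-284 + \left(4 + 5\right)^{2}\right) j = \left(-284 + \left(4 + 5\right)^{2}\right) \frac{7}{8} = \left(-284 + 9^{2}\right) \frac{7}{8} = \left(-284 + 81\right) \frac{7}{8} = \left(-203\right) \frac{7}{8} = - \frac{1421}{8}$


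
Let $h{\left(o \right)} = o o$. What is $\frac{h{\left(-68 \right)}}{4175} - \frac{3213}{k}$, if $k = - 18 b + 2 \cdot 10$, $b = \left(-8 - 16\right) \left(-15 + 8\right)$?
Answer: $\frac{27304771}{12541700} \approx 2.1771$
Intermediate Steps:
$h{\left(o \right)} = o^{2}$
$b = 168$ ($b = \left(-24\right) \left(-7\right) = 168$)
$k = -3004$ ($k = \left(-18\right) 168 + 2 \cdot 10 = -3024 + 20 = -3004$)
$\frac{h{\left(-68 \right)}}{4175} - \frac{3213}{k} = \frac{\left(-68\right)^{2}}{4175} - \frac{3213}{-3004} = 4624 \cdot \frac{1}{4175} - - \frac{3213}{3004} = \frac{4624}{4175} + \frac{3213}{3004} = \frac{27304771}{12541700}$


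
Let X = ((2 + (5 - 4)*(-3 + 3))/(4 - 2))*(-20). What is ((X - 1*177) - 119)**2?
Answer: 99856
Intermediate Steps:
X = -20 (X = ((2 + 1*0)/2)*(-20) = ((2 + 0)*(1/2))*(-20) = (2*(1/2))*(-20) = 1*(-20) = -20)
((X - 1*177) - 119)**2 = ((-20 - 1*177) - 119)**2 = ((-20 - 177) - 119)**2 = (-197 - 119)**2 = (-316)**2 = 99856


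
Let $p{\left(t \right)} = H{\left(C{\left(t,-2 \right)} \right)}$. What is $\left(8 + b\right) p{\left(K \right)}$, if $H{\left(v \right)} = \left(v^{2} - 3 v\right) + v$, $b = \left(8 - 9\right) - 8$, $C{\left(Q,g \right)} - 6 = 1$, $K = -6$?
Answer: $-35$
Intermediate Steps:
$C{\left(Q,g \right)} = 7$ ($C{\left(Q,g \right)} = 6 + 1 = 7$)
$b = -9$ ($b = -1 - 8 = -9$)
$H{\left(v \right)} = v^{2} - 2 v$
$p{\left(t \right)} = 35$ ($p{\left(t \right)} = 7 \left(-2 + 7\right) = 7 \cdot 5 = 35$)
$\left(8 + b\right) p{\left(K \right)} = \left(8 - 9\right) 35 = \left(-1\right) 35 = -35$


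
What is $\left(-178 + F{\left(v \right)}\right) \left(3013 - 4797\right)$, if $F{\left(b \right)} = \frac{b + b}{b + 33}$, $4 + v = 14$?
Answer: $\frac{13619056}{43} \approx 3.1672 \cdot 10^{5}$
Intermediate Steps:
$v = 10$ ($v = -4 + 14 = 10$)
$F{\left(b \right)} = \frac{2 b}{33 + b}$
$\left(-178 + F{\left(v \right)}\right) \left(3013 - 4797\right) = \left(-178 + 2 \cdot 10 \frac{1}{33 + 10}\right) \left(3013 - 4797\right) = \left(-178 + 2 \cdot 10 \cdot \frac{1}{43}\right) \left(-1784\right) = \left(-178 + \frac{20}{43}\right) \left(-1784\right) = \left(- \frac{7634}{43}\right) \left(-1784\right) = \frac{13619056}{43}$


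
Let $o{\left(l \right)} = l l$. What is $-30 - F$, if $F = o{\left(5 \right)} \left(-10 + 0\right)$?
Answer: $220$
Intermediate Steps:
$o{\left(l \right)} = l^{2}$
$F = -250$ ($F = 5^{2} \left(-10 + 0\right) = 25 \left(-10\right) = -250$)
$-30 - F = -30 - -250 = -30 + 250 = 220$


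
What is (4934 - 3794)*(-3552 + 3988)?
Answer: 497040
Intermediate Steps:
(4934 - 3794)*(-3552 + 3988) = 1140*436 = 497040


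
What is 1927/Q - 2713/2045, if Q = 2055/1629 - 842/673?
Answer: 1440080642198/7768955 ≈ 1.8536e+5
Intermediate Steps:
Q = 3799/365439 (Q = 2055*(1/1629) - 842*1/673 = 685/543 - 842/673 = 3799/365439 ≈ 0.010396)
1927/Q - 2713/2045 = 1927/(3799/365439) - 2713/2045 = 1927*(365439/3799) - 2713*1/2045 = 704200953/3799 - 2713/2045 = 1440080642198/7768955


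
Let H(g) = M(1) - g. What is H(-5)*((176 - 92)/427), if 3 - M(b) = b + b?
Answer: 72/61 ≈ 1.1803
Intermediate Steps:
M(b) = 3 - 2*b (M(b) = 3 - (b + b) = 3 - 2*b)
H(g) = 1 - g (H(g) = (3 - 2*1) - g = (3 - 2) - g = 1 - g)
H(-5)*((176 - 92)/427) = (1 - 1*(-5))*((176 - 92)/427) = (1 + 5)*(84*(1/427)) = 6*(12/61) = 72/61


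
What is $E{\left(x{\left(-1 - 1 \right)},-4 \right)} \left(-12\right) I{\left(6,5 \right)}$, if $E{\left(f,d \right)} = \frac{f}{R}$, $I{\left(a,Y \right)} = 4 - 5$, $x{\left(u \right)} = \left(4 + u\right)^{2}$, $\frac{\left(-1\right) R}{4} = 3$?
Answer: $-4$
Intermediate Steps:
$R = -12$ ($R = \left(-4\right) 3 = -12$)
$I{\left(a,Y \right)} = -1$ ($I{\left(a,Y \right)} = 4 - 5 = -1$)
$E{\left(f,d \right)} = - \frac{f}{12}$ ($E{\left(f,d \right)} = \frac{f}{-12} = f \left(- \frac{1}{12}\right) = - \frac{f}{12}$)
$E{\left(x{\left(-1 - 1 \right)},-4 \right)} \left(-12\right) I{\left(6,5 \right)} = - \frac{\left(4 - 2\right)^{2}}{12} \left(-12\right) \left(-1\right) = - \frac{2^{2}}{12} \left(-12\right) \left(-1\right) = \left(- \frac{1}{12}\right) 4 \left(-12\right) \left(-1\right) = \left(- \frac{1}{3}\right) \left(-12\right) \left(-1\right) = 4 \left(-1\right) = -4$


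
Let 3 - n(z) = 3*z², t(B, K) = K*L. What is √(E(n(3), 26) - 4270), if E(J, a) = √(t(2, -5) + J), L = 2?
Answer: √(-4270 + I*√34) ≈ 0.0446 + 65.345*I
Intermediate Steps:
t(B, K) = 2*K (t(B, K) = K*2 = 2*K)
n(z) = 3 - 3*z²
E(J, a) = √(-10 + J) (E(J, a) = √(2*(-5) + J) = √(-10 + J))
√(E(n(3), 26) - 4270) = √(√(-10 + (3 - 3*3²)) - 4270) = √(√(-10 + (3 - 3*9)) - 4270) = √(√(-10 + (3 - 27)) - 4270) = √(√(-10 - 24) - 4270) = √(√(-34) - 4270) = √(I*√34 - 4270) = √(-4270 + I*√34)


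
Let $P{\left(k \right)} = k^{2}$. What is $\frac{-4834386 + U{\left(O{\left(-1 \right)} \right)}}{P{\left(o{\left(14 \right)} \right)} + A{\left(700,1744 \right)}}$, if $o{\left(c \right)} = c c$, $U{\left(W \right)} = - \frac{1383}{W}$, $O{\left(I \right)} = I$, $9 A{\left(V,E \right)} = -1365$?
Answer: $- \frac{2071287}{16399} \approx -126.31$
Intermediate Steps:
$A{\left(V,E \right)} = - \frac{455}{3}$ ($A{\left(V,E \right)} = \frac{1}{9} \left(-1365\right) = - \frac{455}{3}$)
$o{\left(c \right)} = c^{2}$
$\frac{-4834386 + U{\left(O{\left(-1 \right)} \right)}}{P{\left(o{\left(14 \right)} \right)} + A{\left(700,1744 \right)}} = \frac{-4834386 - \frac{1383}{-1}}{\left(14^{2}\right)^{2} - \frac{455}{3}} = \frac{-4834386 - -1383}{196^{2} - \frac{455}{3}} = \frac{-4834386 + 1383}{38416 - \frac{455}{3}} = - \frac{4833003}{\frac{114793}{3}} = \left(-4833003\right) \frac{3}{114793} = - \frac{2071287}{16399}$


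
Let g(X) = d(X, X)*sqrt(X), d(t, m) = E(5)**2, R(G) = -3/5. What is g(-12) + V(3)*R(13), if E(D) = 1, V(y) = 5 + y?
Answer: -24/5 + 2*I*sqrt(3) ≈ -4.8 + 3.4641*I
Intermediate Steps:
R(G) = -3/5 (R(G) = -3*1/5 = -3/5)
d(t, m) = 1 (d(t, m) = 1**2 = 1)
g(X) = sqrt(X) (g(X) = 1*sqrt(X) = sqrt(X))
g(-12) + V(3)*R(13) = sqrt(-12) + (5 + 3)*(-3/5) = 2*I*sqrt(3) + 8*(-3/5) = 2*I*sqrt(3) - 24/5 = -24/5 + 2*I*sqrt(3)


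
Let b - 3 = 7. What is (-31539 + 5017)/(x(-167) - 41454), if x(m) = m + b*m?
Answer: 26522/43291 ≈ 0.61264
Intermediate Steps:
b = 10 (b = 3 + 7 = 10)
x(m) = 11*m (x(m) = m + 10*m = 11*m)
(-31539 + 5017)/(x(-167) - 41454) = (-31539 + 5017)/(11*(-167) - 41454) = -26522/(-1837 - 41454) = -26522/(-43291) = -26522*(-1/43291) = 26522/43291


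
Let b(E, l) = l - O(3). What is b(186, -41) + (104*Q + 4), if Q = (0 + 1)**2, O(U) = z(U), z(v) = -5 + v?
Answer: 69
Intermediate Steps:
O(U) = -5 + U
Q = 1 (Q = 1**2 = 1)
b(E, l) = 2 + l (b(E, l) = l - (-5 + 3) = l - 1*(-2) = l + 2 = 2 + l)
b(186, -41) + (104*Q + 4) = (2 - 41) + (104*1 + 4) = -39 + (104 + 4) = -39 + 108 = 69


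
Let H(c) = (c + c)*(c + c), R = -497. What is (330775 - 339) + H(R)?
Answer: 1318472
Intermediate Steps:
H(c) = 4*c² (H(c) = (2*c)*(2*c) = 4*c²)
(330775 - 339) + H(R) = (330775 - 339) + 4*(-497)² = 330436 + 4*247009 = 330436 + 988036 = 1318472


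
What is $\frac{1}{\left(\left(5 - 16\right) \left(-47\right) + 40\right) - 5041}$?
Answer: $- \frac{1}{4484} \approx -0.00022302$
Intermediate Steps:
$\frac{1}{\left(\left(5 - 16\right) \left(-47\right) + 40\right) - 5041} = \frac{1}{\left(\left(-11\right) \left(-47\right) + 40\right) - 5041} = \frac{1}{\left(517 + 40\right) - 5041} = \frac{1}{557 - 5041} = \frac{1}{-4484} = - \frac{1}{4484}$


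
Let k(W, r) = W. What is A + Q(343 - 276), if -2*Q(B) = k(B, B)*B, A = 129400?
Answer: 254311/2 ≈ 1.2716e+5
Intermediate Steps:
Q(B) = -B**2/2 (Q(B) = -B*B/2 = -B**2/2)
A + Q(343 - 276) = 129400 - (343 - 276)**2/2 = 129400 - 1/2*67**2 = 129400 - 1/2*4489 = 129400 - 4489/2 = 254311/2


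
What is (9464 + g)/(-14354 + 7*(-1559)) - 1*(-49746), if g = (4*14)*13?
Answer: 1256921990/25267 ≈ 49746.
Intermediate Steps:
g = 728 (g = 56*13 = 728)
(9464 + g)/(-14354 + 7*(-1559)) - 1*(-49746) = (9464 + 728)/(-14354 + 7*(-1559)) - 1*(-49746) = 10192/(-14354 - 10913) + 49746 = 10192/(-25267) + 49746 = 10192*(-1/25267) + 49746 = -10192/25267 + 49746 = 1256921990/25267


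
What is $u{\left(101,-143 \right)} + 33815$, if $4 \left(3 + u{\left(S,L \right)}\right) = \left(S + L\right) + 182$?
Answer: $33847$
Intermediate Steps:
$u{\left(S,L \right)} = \frac{85}{2} + \frac{L}{4} + \frac{S}{4}$ ($u{\left(S,L \right)} = -3 + \frac{\left(S + L\right) + 182}{4} = -3 + \frac{\left(L + S\right) + 182}{4} = -3 + \frac{182 + L + S}{4} = -3 + \left(\frac{91}{2} + \frac{L}{4} + \frac{S}{4}\right) = \frac{85}{2} + \frac{L}{4} + \frac{S}{4}$)
$u{\left(101,-143 \right)} + 33815 = \left(\frac{85}{2} + \frac{1}{4} \left(-143\right) + \frac{1}{4} \cdot 101\right) + 33815 = \left(\frac{85}{2} - \frac{143}{4} + \frac{101}{4}\right) + 33815 = 32 + 33815 = 33847$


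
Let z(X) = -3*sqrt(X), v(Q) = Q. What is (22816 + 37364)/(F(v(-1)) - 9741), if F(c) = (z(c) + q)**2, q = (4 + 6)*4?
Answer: -4904670/664801 + 144432*I/664801 ≈ -7.3777 + 0.21726*I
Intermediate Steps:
q = 40 (q = 10*4 = 40)
F(c) = (40 - 3*sqrt(c))**2 (F(c) = (-3*sqrt(c) + 40)**2 = (40 - 3*sqrt(c))**2)
(22816 + 37364)/(F(v(-1)) - 9741) = (22816 + 37364)/((-40 + 3*sqrt(-1))**2 - 9741) = 60180/((-40 + 3*I)**2 - 9741) = 60180/(-9741 + (-40 + 3*I)**2)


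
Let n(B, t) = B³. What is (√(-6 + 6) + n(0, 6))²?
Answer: 0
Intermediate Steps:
(√(-6 + 6) + n(0, 6))² = (√(-6 + 6) + 0³)² = (√0 + 0)² = (0 + 0)² = 0² = 0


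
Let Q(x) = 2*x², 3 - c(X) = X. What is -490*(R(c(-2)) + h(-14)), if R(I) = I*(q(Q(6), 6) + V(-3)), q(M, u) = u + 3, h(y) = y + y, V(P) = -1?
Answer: -5880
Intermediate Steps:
c(X) = 3 - X
h(y) = 2*y
q(M, u) = 3 + u
R(I) = 8*I (R(I) = I*((3 + 6) - 1) = I*(9 - 1) = I*8 = 8*I)
-490*(R(c(-2)) + h(-14)) = -490*(8*(3 - 1*(-2)) + 2*(-14)) = -490*(8*(3 + 2) - 28) = -490*(8*5 - 28) = -490*(40 - 28) = -490*12 = -5880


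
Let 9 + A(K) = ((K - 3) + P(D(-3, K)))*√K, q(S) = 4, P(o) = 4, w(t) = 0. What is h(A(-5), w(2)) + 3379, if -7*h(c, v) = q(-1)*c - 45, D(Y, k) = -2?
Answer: 23734/7 + 16*I*√5/7 ≈ 3390.6 + 5.111*I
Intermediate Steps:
A(K) = -9 + √K*(1 + K) (A(K) = -9 + ((K - 3) + 4)*√K = -9 + ((-3 + K) + 4)*√K = -9 + (1 + K)*√K = -9 + √K*(1 + K))
h(c, v) = 45/7 - 4*c/7 (h(c, v) = -(4*c - 45)/7 = -(-45 + 4*c)/7 = 45/7 - 4*c/7)
h(A(-5), w(2)) + 3379 = (45/7 - 4*(-9 + √(-5) + (-5)^(3/2))/7) + 3379 = (45/7 - 4*(-9 + I*√5 - 5*I*√5)/7) + 3379 = (45/7 - 4*(-9 - 4*I*√5)/7) + 3379 = (45/7 + (36/7 + 16*I*√5/7)) + 3379 = (81/7 + 16*I*√5/7) + 3379 = 23734/7 + 16*I*√5/7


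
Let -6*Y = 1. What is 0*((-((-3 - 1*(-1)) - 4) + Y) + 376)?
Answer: 0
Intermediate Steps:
Y = -⅙ (Y = -⅙*1 = -⅙ ≈ -0.16667)
0*((-((-3 - 1*(-1)) - 4) + Y) + 376) = 0*((-((-3 - 1*(-1)) - 4) - ⅙) + 376) = 0*((-((-3 + 1) - 4) - ⅙) + 376) = 0*((-(-2 - 4) - ⅙) + 376) = 0*((-1*(-6) - ⅙) + 376) = 0*((6 - ⅙) + 376) = 0*(35/6 + 376) = 0*(2291/6) = 0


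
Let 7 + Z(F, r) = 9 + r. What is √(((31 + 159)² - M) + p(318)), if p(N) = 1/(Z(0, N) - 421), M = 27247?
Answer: 14*√460762/101 ≈ 94.090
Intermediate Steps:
Z(F, r) = 2 + r (Z(F, r) = -7 + (9 + r) = 2 + r)
p(N) = 1/(-419 + N) (p(N) = 1/((2 + N) - 421) = 1/(-419 + N))
√(((31 + 159)² - M) + p(318)) = √(((31 + 159)² - 1*27247) + 1/(-419 + 318)) = √((190² - 27247) + 1/(-101)) = √((36100 - 27247) - 1/101) = √(8853 - 1/101) = √(894152/101) = 14*√460762/101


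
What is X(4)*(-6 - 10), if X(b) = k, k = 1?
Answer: -16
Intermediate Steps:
X(b) = 1
X(4)*(-6 - 10) = 1*(-6 - 10) = 1*(-16) = -16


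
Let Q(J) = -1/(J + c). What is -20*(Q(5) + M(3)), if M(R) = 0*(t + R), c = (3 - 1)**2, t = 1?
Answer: 20/9 ≈ 2.2222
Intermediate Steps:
c = 4 (c = 2**2 = 4)
M(R) = 0 (M(R) = 0*(1 + R) = 0)
Q(J) = -1/(4 + J) (Q(J) = -1/(J + 4) = -1/(4 + J))
-20*(Q(5) + M(3)) = -20*(-1/(4 + 5) + 0) = -20*(-1/9 + 0) = -20*(-1/9) = 20/9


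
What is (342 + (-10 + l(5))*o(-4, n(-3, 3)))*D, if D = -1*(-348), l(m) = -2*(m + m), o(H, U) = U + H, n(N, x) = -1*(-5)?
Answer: 108576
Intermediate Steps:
n(N, x) = 5
o(H, U) = H + U
l(m) = -4*m
D = 348
(342 + (-10 + l(5))*o(-4, n(-3, 3)))*D = (342 + (-10 - 4*5)*(-4 + 5))*348 = (342 + (-10 - 20)*1)*348 = (342 - 30*1)*348 = (342 - 30)*348 = 312*348 = 108576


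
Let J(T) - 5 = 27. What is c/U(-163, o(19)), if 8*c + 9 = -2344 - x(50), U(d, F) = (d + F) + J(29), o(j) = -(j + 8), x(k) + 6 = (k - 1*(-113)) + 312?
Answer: 1411/632 ≈ 2.2326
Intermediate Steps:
J(T) = 32 (J(T) = 5 + 27 = 32)
x(k) = 419 + k (x(k) = -6 + ((k - 1*(-113)) + 312) = -6 + ((k + 113) + 312) = -6 + ((113 + k) + 312) = -6 + (425 + k) = 419 + k)
o(j) = -8 - j (o(j) = -(8 + j) = -8 - j)
U(d, F) = 32 + F + d (U(d, F) = (d + F) + 32 = (F + d) + 32 = 32 + F + d)
c = -1411/4 (c = -9/8 + (-2344 - (419 + 50))/8 = -9/8 + (-2344 - 1*469)/8 = -9/8 + (-2344 - 469)/8 = -9/8 + (⅛)*(-2813) = -9/8 - 2813/8 = -1411/4 ≈ -352.75)
c/U(-163, o(19)) = -1411/(4*(32 + (-8 - 1*19) - 163)) = -1411/(4*(32 + (-8 - 19) - 163)) = -1411/(4*(32 - 27 - 163)) = -1411/4/(-158) = -1411/4*(-1/158) = 1411/632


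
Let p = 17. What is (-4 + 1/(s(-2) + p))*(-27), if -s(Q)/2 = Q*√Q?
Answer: 11403/107 + 36*I*√2/107 ≈ 106.57 + 0.47581*I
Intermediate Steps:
s(Q) = -2*Q^(3/2) (s(Q) = -2*Q*√Q = -2*Q^(3/2))
(-4 + 1/(s(-2) + p))*(-27) = (-4 + 1/(-(-4)*I*√2 + 17))*(-27) = (-4 + 1/(4*I*√2 + 17))*(-27) = (-4 + 1/(17 + 4*I*√2))*(-27) = 108 - 27/(17 + 4*I*√2)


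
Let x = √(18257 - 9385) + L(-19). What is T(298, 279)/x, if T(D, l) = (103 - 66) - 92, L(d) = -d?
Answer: 1045/8511 - 110*√2218/8511 ≈ -0.48590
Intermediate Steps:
T(D, l) = -55 (T(D, l) = 37 - 92 = -55)
x = 19 + 2*√2218 (x = √(18257 - 9385) - 1*(-19) = √8872 + 19 = 2*√2218 + 19 = 19 + 2*√2218 ≈ 113.19)
T(298, 279)/x = -55/(19 + 2*√2218)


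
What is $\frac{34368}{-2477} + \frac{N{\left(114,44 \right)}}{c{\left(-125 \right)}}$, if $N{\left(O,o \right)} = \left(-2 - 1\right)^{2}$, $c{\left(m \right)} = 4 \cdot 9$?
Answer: $- \frac{134995}{9908} \approx -13.625$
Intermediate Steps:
$c{\left(m \right)} = 36$
$N{\left(O,o \right)} = 9$ ($N{\left(O,o \right)} = \left(-3\right)^{2} = 9$)
$\frac{34368}{-2477} + \frac{N{\left(114,44 \right)}}{c{\left(-125 \right)}} = \frac{34368}{-2477} + \frac{9}{36} = 34368 \left(- \frac{1}{2477}\right) + 9 \cdot \frac{1}{36} = - \frac{34368}{2477} + \frac{1}{4} = - \frac{134995}{9908}$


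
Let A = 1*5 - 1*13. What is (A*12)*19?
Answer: -1824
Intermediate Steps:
A = -8 (A = 5 - 13 = -8)
(A*12)*19 = -8*12*19 = -96*19 = -1824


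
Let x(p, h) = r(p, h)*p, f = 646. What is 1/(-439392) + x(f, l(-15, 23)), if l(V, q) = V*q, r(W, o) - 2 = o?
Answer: -97359600577/439392 ≈ -2.2158e+5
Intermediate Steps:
r(W, o) = 2 + o
x(p, h) = p*(2 + h) (x(p, h) = (2 + h)*p = p*(2 + h))
1/(-439392) + x(f, l(-15, 23)) = 1/(-439392) + 646*(2 - 15*23) = -1/439392 + 646*(2 - 345) = -1/439392 + 646*(-343) = -1/439392 - 221578 = -97359600577/439392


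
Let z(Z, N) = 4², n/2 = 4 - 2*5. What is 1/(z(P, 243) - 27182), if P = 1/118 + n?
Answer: -1/27166 ≈ -3.6811e-5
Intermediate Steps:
n = -12 (n = 2*(4 - 2*5) = 2*(4 - 10) = 2*(-6) = -12)
P = -1415/118 (P = 1/118 - 12 = -1415/118 ≈ -11.992)
z(Z, N) = 16
1/(z(P, 243) - 27182) = 1/(16 - 27182) = 1/(-27166) = -1/27166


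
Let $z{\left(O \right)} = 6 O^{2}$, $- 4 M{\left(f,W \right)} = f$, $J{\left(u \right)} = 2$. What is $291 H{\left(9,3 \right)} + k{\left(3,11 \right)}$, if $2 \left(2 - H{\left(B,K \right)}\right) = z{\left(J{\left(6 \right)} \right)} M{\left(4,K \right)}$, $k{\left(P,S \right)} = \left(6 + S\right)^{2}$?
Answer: $4363$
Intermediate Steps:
$M{\left(f,W \right)} = - \frac{f}{4}$
$H{\left(B,K \right)} = 14$ ($H{\left(B,K \right)} = 2 - \frac{6 \cdot 2^{2} \left(\left(- \frac{1}{4}\right) 4\right)}{2} = 2 - \frac{6 \cdot 4 \left(-1\right)}{2} = 2 - \frac{24 \left(-1\right)}{2} = 2 - -12 = 2 + 12 = 14$)
$291 H{\left(9,3 \right)} + k{\left(3,11 \right)} = 291 \cdot 14 + \left(6 + 11\right)^{2} = 4074 + 17^{2} = 4074 + 289 = 4363$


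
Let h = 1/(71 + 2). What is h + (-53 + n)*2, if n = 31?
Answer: -3211/73 ≈ -43.986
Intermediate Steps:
h = 1/73 ≈ 0.013699
h + (-53 + n)*2 = 1/73 + (-53 + 31)*2 = 1/73 - 22*2 = 1/73 - 44 = -3211/73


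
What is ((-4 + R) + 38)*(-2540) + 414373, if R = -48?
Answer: 449933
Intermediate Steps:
((-4 + R) + 38)*(-2540) + 414373 = ((-4 - 48) + 38)*(-2540) + 414373 = (-52 + 38)*(-2540) + 414373 = -14*(-2540) + 414373 = 35560 + 414373 = 449933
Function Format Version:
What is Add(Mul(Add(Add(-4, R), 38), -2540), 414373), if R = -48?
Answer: 449933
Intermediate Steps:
Add(Mul(Add(Add(-4, R), 38), -2540), 414373) = Add(Mul(Add(Add(-4, -48), 38), -2540), 414373) = Add(Mul(Add(-52, 38), -2540), 414373) = Add(Mul(-14, -2540), 414373) = Add(35560, 414373) = 449933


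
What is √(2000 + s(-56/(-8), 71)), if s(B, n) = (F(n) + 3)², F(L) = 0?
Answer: 7*√41 ≈ 44.822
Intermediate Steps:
s(B, n) = 9 (s(B, n) = (0 + 3)² = 3² = 9)
√(2000 + s(-56/(-8), 71)) = √(2000 + 9) = √2009 = 7*√41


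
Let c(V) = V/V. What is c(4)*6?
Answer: 6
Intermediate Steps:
c(V) = 1
c(4)*6 = 1*6 = 6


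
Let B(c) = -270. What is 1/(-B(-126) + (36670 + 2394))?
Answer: 1/39334 ≈ 2.5423e-5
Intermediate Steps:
1/(-B(-126) + (36670 + 2394)) = 1/(-1*(-270) + (36670 + 2394)) = 1/(270 + 39064) = 1/39334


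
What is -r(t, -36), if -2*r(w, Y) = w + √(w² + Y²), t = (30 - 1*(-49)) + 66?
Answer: 145/2 + √22321/2 ≈ 147.20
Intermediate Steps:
t = 145 (t = (30 + 49) + 66 = 79 + 66 = 145)
r(w, Y) = -w/2 - √(Y² + w²)/2 (r(w, Y) = -(w + √(w² + Y²))/2 = -(w + √(Y² + w²))/2 = -w/2 - √(Y² + w²)/2)
-r(t, -36) = -(-½*145 - √((-36)² + 145²)/2) = -(-145/2 - √(1296 + 21025)/2) = -(-145/2 - √22321/2) = 145/2 + √22321/2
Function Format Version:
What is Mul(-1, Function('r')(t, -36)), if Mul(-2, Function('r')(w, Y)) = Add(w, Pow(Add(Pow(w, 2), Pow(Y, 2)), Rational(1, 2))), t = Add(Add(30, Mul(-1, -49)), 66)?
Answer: Add(Rational(145, 2), Mul(Rational(1, 2), Pow(22321, Rational(1, 2)))) ≈ 147.20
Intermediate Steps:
t = 145 (t = Add(Add(30, 49), 66) = Add(79, 66) = 145)
Function('r')(w, Y) = Add(Mul(Rational(-1, 2), w), Mul(Rational(-1, 2), Pow(Add(Pow(Y, 2), Pow(w, 2)), Rational(1, 2)))) (Function('r')(w, Y) = Mul(Rational(-1, 2), Add(w, Pow(Add(Pow(w, 2), Pow(Y, 2)), Rational(1, 2)))) = Mul(Rational(-1, 2), Add(w, Pow(Add(Pow(Y, 2), Pow(w, 2)), Rational(1, 2)))) = Add(Mul(Rational(-1, 2), w), Mul(Rational(-1, 2), Pow(Add(Pow(Y, 2), Pow(w, 2)), Rational(1, 2)))))
Mul(-1, Function('r')(t, -36)) = Mul(-1, Add(Mul(Rational(-1, 2), 145), Mul(Rational(-1, 2), Pow(Add(Pow(-36, 2), Pow(145, 2)), Rational(1, 2))))) = Mul(-1, Add(Rational(-145, 2), Mul(Rational(-1, 2), Pow(Add(1296, 21025), Rational(1, 2))))) = Mul(-1, Add(Rational(-145, 2), Mul(Rational(-1, 2), Pow(22321, Rational(1, 2))))) = Add(Rational(145, 2), Mul(Rational(1, 2), Pow(22321, Rational(1, 2))))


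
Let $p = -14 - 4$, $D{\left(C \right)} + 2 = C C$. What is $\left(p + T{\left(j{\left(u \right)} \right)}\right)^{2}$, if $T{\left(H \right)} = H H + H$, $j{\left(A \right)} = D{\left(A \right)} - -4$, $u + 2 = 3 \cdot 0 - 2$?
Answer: $104976$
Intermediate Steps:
$D{\left(C \right)} = -2 + C^{2}$ ($D{\left(C \right)} = -2 + C C = -2 + C^{2}$)
$u = -4$ ($u = -2 + \left(3 \cdot 0 - 2\right) = -2 + \left(0 - 2\right) = -2 - 2 = -4$)
$p = -18$
$j{\left(A \right)} = 2 + A^{2}$ ($j{\left(A \right)} = \left(-2 + A^{2}\right) - -4 = \left(-2 + A^{2}\right) + 4 = 2 + A^{2}$)
$T{\left(H \right)} = H + H^{2}$ ($T{\left(H \right)} = H^{2} + H = H + H^{2}$)
$\left(p + T{\left(j{\left(u \right)} \right)}\right)^{2} = \left(-18 + \left(2 + \left(-4\right)^{2}\right) \left(1 + \left(2 + \left(-4\right)^{2}\right)\right)\right)^{2} = \left(-18 + \left(2 + 16\right) \left(1 + \left(2 + 16\right)\right)\right)^{2} = \left(-18 + 18 \left(1 + 18\right)\right)^{2} = \left(-18 + 18 \cdot 19\right)^{2} = \left(-18 + 342\right)^{2} = 324^{2} = 104976$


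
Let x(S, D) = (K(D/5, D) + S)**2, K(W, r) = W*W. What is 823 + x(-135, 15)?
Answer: 16699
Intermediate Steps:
K(W, r) = W**2
x(S, D) = (S + D**2/25)**2 (x(S, D) = ((D/5)**2 + S)**2 = (D**2/25 + S)**2 = (S + D**2/25)**2)
823 + x(-135, 15) = 823 + (15**2 + 25*(-135))**2/625 = 823 + (225 - 3375)**2/625 = 823 + (1/625)*(-3150)**2 = 823 + (1/625)*9922500 = 823 + 15876 = 16699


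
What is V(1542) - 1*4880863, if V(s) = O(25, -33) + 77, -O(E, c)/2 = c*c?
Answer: -4882964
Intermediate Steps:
O(E, c) = -2*c² (O(E, c) = -2*c*c = -2*c²)
V(s) = -2101 (V(s) = -2*(-33)² + 77 = -2*1089 + 77 = -2178 + 77 = -2101)
V(1542) - 1*4880863 = -2101 - 1*4880863 = -2101 - 4880863 = -4882964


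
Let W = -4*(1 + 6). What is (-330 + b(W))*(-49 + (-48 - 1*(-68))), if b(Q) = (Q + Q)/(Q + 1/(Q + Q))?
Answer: 14924386/1569 ≈ 9512.0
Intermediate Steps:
W = -28 (W = -4*7 = -1*28 = -28)
b(Q) = 2*Q/(Q + 1/(2*Q)) (b(Q) = (2*Q)/(Q + 1/(2*Q)) = 2*Q/(Q + 1/(2*Q)))
(-330 + b(W))*(-49 + (-48 - 1*(-68))) = (-330 + 4*(-28)**2/(1 + 2*(-28)**2))*(-49 + (-48 - 1*(-68))) = (-330 + 4*784/(1 + 2*784))*(-49 + (-48 + 68)) = (-330 + 4*784/(1 + 1568))*(-49 + 20) = (-330 + 4*784/1569)*(-29) = (-330 + 4*784*(1/1569))*(-29) = (-330 + 3136/1569)*(-29) = -514634/1569*(-29) = 14924386/1569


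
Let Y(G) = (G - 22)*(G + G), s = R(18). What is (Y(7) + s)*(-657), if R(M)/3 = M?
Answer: 102492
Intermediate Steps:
R(M) = 3*M
s = 54 (s = 3*18 = 54)
Y(G) = 2*G*(-22 + G) (Y(G) = (-22 + G)*(2*G) = 2*G*(-22 + G))
(Y(7) + s)*(-657) = (2*7*(-22 + 7) + 54)*(-657) = (2*7*(-15) + 54)*(-657) = (-210 + 54)*(-657) = -156*(-657) = 102492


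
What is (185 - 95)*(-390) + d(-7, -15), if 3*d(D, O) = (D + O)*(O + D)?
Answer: -104816/3 ≈ -34939.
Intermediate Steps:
d(D, O) = (D + O)**2/3 (d(D, O) = ((D + O)*(O + D))/3 = ((D + O)*(D + O))/3 = (D + O)**2/3)
(185 - 95)*(-390) + d(-7, -15) = (185 - 95)*(-390) + (-7 - 15)**2/3 = 90*(-390) + (1/3)*(-22)**2 = -35100 + (1/3)*484 = -35100 + 484/3 = -104816/3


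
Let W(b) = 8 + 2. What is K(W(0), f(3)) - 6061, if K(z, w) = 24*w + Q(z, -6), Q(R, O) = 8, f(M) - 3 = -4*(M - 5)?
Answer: -5789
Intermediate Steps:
W(b) = 10
f(M) = 23 - 4*M (f(M) = 3 - 4*(M - 5) = 3 - 4*(-5 + M) = 3 + (20 - 4*M) = 23 - 4*M)
K(z, w) = 8 + 24*w (K(z, w) = 24*w + 8 = 8 + 24*w)
K(W(0), f(3)) - 6061 = (8 + 24*(23 - 4*3)) - 6061 = (8 + 24*(23 - 12)) - 6061 = (8 + 24*11) - 6061 = (8 + 264) - 6061 = 272 - 6061 = -5789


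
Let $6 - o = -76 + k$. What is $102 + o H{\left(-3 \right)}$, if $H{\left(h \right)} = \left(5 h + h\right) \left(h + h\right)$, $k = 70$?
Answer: $1398$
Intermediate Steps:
$o = 12$ ($o = 6 - \left(-76 + 70\right) = 6 - -6 = 6 + 6 = 12$)
$H{\left(h \right)} = 12 h^{2}$ ($H{\left(h \right)} = 6 h 2 h = 12 h^{2}$)
$102 + o H{\left(-3 \right)} = 102 + 12 \cdot 12 \left(-3\right)^{2} = 102 + 12 \cdot 12 \cdot 9 = 102 + 12 \cdot 108 = 102 + 1296 = 1398$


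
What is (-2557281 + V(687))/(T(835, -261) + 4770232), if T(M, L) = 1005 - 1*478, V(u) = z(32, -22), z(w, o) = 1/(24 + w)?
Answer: -143207735/267162504 ≈ -0.53603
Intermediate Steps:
V(u) = 1/56 (V(u) = 1/(24 + 32) = 1/56)
T(M, L) = 527 (T(M, L) = 1005 - 478 = 527)
(-2557281 + V(687))/(T(835, -261) + 4770232) = (-2557281 + 1/56)/(527 + 4770232) = -143207735/56/4770759 = -143207735/56*1/4770759 = -143207735/267162504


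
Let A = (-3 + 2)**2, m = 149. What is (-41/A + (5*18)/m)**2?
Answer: 36228361/22201 ≈ 1631.8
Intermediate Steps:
A = 1 (A = (-1)**2 = 1)
(-41/A + (5*18)/m)**2 = (-41/1 + (5*18)/149)**2 = (-41*1 + 90*(1/149))**2 = (-41 + 90/149)**2 = (-6019/149)**2 = 36228361/22201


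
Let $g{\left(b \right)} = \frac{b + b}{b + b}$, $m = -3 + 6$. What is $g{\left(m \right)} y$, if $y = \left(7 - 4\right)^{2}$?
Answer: $9$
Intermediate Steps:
$y = 9$ ($y = 3^{2} = 9$)
$m = 3$
$g{\left(b \right)} = 1$ ($g{\left(b \right)} = \frac{2 b}{2 b} = 2 b \frac{1}{2 b} = 1$)
$g{\left(m \right)} y = 1 \cdot 9 = 9$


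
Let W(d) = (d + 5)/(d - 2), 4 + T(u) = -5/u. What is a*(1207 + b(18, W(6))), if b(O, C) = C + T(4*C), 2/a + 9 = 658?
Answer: 53033/14278 ≈ 3.7143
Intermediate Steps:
a = 2/649 (a = 2/(-9 + 658) = 2/649 ≈ 0.0030817)
T(u) = -4 - 5/u
W(d) = (5 + d)/(-2 + d)
b(O, C) = -4 + C - 5/(4*C) (b(O, C) = C + (-4 - 5*1/(4*C)) = C + (-4 - 5/(4*C)) = -4 + C - 5/(4*C))
a*(1207 + b(18, W(6))) = 2*(1207 + (-4 + (5 + 6)/(-2 + 6) - 5*(-2 + 6)/(5 + 6)/4))/649 = 2*(1207 + (-4 + 11/4 - 5/(4*(11/4))))/649 = 2*(1207 + (-4 + (¼)*11 - 5/(4*((¼)*11))))/649 = 2*(1207 + (-4 + 11/4 - 5/(4*11/4)))/649 = 2*(1207 + (-4 + 11/4 - 5/4*4/11))/649 = 2*(1207 + (-4 + 11/4 - 5/11))/649 = 2*(1207 - 75/44)/649 = (2/649)*(53033/44) = 53033/14278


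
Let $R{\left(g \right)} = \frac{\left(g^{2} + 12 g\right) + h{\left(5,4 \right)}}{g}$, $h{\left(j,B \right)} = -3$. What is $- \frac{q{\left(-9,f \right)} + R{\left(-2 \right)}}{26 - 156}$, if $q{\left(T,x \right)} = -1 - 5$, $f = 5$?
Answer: $\frac{11}{260} \approx 0.042308$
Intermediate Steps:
$q{\left(T,x \right)} = -6$
$R{\left(g \right)} = \frac{-3 + g^{2} + 12 g}{g}$ ($R{\left(g \right)} = \frac{\left(g^{2} + 12 g\right) - 3}{g} = \frac{-3 + g^{2} + 12 g}{g}$)
$- \frac{q{\left(-9,f \right)} + R{\left(-2 \right)}}{26 - 156} = - \frac{-6 - \left(-10 - \frac{3}{2}\right)}{26 - 156} = - \frac{-6 - - \frac{23}{2}}{-130} = - \frac{\left(-6 + \left(12 - 2 + \frac{3}{2}\right)\right) \left(-1\right)}{130} = - \frac{\left(-6 + \frac{23}{2}\right) \left(-1\right)}{130} = - \frac{11 \left(-1\right)}{2 \cdot 130} = \left(-1\right) \left(- \frac{11}{260}\right) = \frac{11}{260}$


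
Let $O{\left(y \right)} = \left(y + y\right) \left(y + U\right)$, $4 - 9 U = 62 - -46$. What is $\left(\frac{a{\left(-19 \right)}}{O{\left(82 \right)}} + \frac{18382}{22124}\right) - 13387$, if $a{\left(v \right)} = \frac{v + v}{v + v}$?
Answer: $- \frac{7698268772585}{575091256} \approx -13386.0$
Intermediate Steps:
$a{\left(v \right)} = 1$ ($a{\left(v \right)} = \frac{2 v}{2 v} = 2 v \frac{1}{2 v} = 1$)
$U = - \frac{104}{9}$ ($U = \frac{4}{9} - \frac{62 - -46}{9} = \frac{4}{9} - \frac{62 + 46}{9} = \frac{4}{9} - 12 = - \frac{104}{9} \approx -11.556$)
$O{\left(y \right)} = 2 y \left(- \frac{104}{9} + y\right)$ ($O{\left(y \right)} = \left(y + y\right) \left(y - \frac{104}{9}\right) = 2 y \left(- \frac{104}{9} + y\right)$)
$\left(\frac{a{\left(-19 \right)}}{O{\left(82 \right)}} + \frac{18382}{22124}\right) - 13387 = \left(1 \frac{1}{\frac{2}{9} \cdot 82 \left(-104 + 9 \cdot 82\right)} + \frac{18382}{22124}\right) - 13387 = \left(1 \frac{1}{\frac{2}{9} \cdot 82 \left(-104 + 738\right)} + 18382 \cdot \frac{1}{22124}\right) - 13387 = \left(1 \frac{1}{\frac{2}{9} \cdot 82 \cdot 634} + \frac{9191}{11062}\right) - 13387 = \left(1 \frac{1}{\frac{103976}{9}} + \frac{9191}{11062}\right) - 13387 = \left(1 \cdot \frac{9}{103976} + \frac{9191}{11062}\right) - 13387 = \left(\frac{9}{103976} + \frac{9191}{11062}\right) - 13387 = \frac{477871487}{575091256} - 13387 = - \frac{7698268772585}{575091256}$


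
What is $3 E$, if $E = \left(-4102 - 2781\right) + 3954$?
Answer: $-8787$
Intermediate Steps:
$E = -2929$ ($E = -6883 + 3954 = -2929$)
$3 E = 3 \left(-2929\right) = -8787$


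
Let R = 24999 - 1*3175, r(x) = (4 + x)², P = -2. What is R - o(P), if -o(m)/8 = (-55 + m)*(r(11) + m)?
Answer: -79864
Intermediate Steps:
o(m) = -8*(-55 + m)*(225 + m) (o(m) = -8*(-55 + m)*((4 + 11)² + m) = -8*(-55 + m)*(15² + m) = -8*(-55 + m)*(225 + m))
R = 21824 (R = 24999 - 3175 = 21824)
R - o(P) = 21824 - (99000 - 1360*(-2) - 8*(-2)²) = 21824 - (99000 + 2720 - 8*4) = 21824 - (99000 + 2720 - 32) = 21824 - 1*101688 = 21824 - 101688 = -79864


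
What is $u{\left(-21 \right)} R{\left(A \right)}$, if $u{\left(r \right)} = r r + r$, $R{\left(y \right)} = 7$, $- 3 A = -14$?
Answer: $2940$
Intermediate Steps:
$A = \frac{14}{3}$ ($A = \left(- \frac{1}{3}\right) \left(-14\right) = \frac{14}{3} \approx 4.6667$)
$u{\left(r \right)} = r + r^{2}$ ($u{\left(r \right)} = r^{2} + r = r + r^{2}$)
$u{\left(-21 \right)} R{\left(A \right)} = - 21 \left(1 - 21\right) 7 = \left(-21\right) \left(-20\right) 7 = 420 \cdot 7 = 2940$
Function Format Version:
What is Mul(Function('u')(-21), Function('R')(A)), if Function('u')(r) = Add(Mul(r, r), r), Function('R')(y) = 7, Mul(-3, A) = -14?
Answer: 2940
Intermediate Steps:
A = Rational(14, 3) (A = Mul(Rational(-1, 3), -14) = Rational(14, 3) ≈ 4.6667)
Function('u')(r) = Add(r, Pow(r, 2)) (Function('u')(r) = Add(Pow(r, 2), r) = Add(r, Pow(r, 2)))
Mul(Function('u')(-21), Function('R')(A)) = Mul(Mul(-21, Add(1, -21)), 7) = Mul(Mul(-21, -20), 7) = Mul(420, 7) = 2940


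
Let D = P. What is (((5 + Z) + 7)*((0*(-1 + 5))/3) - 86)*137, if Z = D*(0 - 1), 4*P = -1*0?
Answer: -11782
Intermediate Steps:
P = 0 (P = (-1*0)/4 = (1/4)*0 = 0)
D = 0
Z = 0 (Z = 0*(0 - 1) = 0*(-1) = 0)
(((5 + Z) + 7)*((0*(-1 + 5))/3) - 86)*137 = (((5 + 0) + 7)*((0*(-1 + 5))/3) - 86)*137 = ((5 + 7)*((0*4)*(1/3)) - 86)*137 = (12*(0*(1/3)) - 86)*137 = (12*0 - 86)*137 = (0 - 86)*137 = -86*137 = -11782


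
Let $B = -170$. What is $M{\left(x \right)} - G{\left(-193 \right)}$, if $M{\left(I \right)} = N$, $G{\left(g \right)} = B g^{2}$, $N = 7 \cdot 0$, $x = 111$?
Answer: $6332330$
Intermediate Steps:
$N = 0$
$G{\left(g \right)} = - 170 g^{2}$
$M{\left(I \right)} = 0$
$M{\left(x \right)} - G{\left(-193 \right)} = 0 - - 170 \left(-193\right)^{2} = 0 - \left(-170\right) 37249 = 0 - -6332330 = 0 + 6332330 = 6332330$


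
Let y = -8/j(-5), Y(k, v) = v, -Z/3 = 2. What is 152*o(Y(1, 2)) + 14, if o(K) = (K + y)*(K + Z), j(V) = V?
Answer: -10874/5 ≈ -2174.8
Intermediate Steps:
Z = -6 (Z = -3*2 = -6)
y = 8/5 (y = -8/(-5) = -8*(-⅕) = 8/5 ≈ 1.6000)
o(K) = (-6 + K)*(8/5 + K) (o(K) = (K + 8/5)*(K - 6) = (8/5 + K)*(-6 + K) = (-6 + K)*(8/5 + K))
152*o(Y(1, 2)) + 14 = 152*(-48/5 + 2² - 22/5*2) + 14 = 152*(-48/5 + 4 - 44/5) + 14 = 152*(-72/5) + 14 = -10944/5 + 14 = -10874/5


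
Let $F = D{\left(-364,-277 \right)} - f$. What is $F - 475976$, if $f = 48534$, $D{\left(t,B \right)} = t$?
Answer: $-524874$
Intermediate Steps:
$F = -48898$ ($F = -364 - 48534 = -48898$)
$F - 475976 = -48898 - 475976 = -524874$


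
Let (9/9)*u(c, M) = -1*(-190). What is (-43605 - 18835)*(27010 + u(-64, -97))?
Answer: -1698368000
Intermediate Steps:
u(c, M) = 190 (u(c, M) = -1*(-190) = 190)
(-43605 - 18835)*(27010 + u(-64, -97)) = (-43605 - 18835)*(27010 + 190) = -62440*27200 = -1698368000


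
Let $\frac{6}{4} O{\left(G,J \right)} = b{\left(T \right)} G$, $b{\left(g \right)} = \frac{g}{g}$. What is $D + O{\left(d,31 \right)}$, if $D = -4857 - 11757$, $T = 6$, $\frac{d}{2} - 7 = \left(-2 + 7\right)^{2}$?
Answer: $- \frac{49714}{3} \approx -16571.0$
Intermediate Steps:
$d = 64$ ($d = 14 + 2 \left(-2 + 7\right)^{2} = 14 + 2 \cdot 5^{2} = 14 + 2 \cdot 25 = 14 + 50 = 64$)
$b{\left(g \right)} = 1$
$O{\left(G,J \right)} = \frac{2 G}{3}$ ($O{\left(G,J \right)} = \frac{2 \cdot 1 G}{3} = \frac{2 G}{3}$)
$D = -16614$ ($D = -4857 - 11757 = -16614$)
$D + O{\left(d,31 \right)} = -16614 + \frac{2}{3} \cdot 64 = -16614 + \frac{128}{3} = - \frac{49714}{3}$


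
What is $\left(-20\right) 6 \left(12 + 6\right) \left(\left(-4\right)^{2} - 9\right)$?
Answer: $-15120$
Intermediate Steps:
$\left(-20\right) 6 \left(12 + 6\right) \left(\left(-4\right)^{2} - 9\right) = - 120 \cdot 18 \left(16 - 9\right) = - 120 \cdot 18 \cdot 7 = \left(-120\right) 126 = -15120$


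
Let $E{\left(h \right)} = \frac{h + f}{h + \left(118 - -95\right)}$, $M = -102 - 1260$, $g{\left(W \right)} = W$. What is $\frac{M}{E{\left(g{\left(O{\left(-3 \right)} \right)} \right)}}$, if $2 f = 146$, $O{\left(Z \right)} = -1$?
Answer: $- \frac{12031}{3} \approx -4010.3$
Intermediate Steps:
$f = 73$ ($f = \frac{1}{2} \cdot 146 = 73$)
$M = -1362$ ($M = -102 - 1260 = -1362$)
$E{\left(h \right)} = \frac{73 + h}{213 + h}$ ($E{\left(h \right)} = \frac{h + 73}{h + \left(118 - -95\right)} = \frac{73 + h}{h + \left(118 + 95\right)} = \frac{73 + h}{h + 213} = \frac{73 + h}{213 + h}$)
$\frac{M}{E{\left(g{\left(O{\left(-3 \right)} \right)} \right)}} = - \frac{1362}{\frac{1}{213 - 1} \left(73 - 1\right)} = - \frac{1362}{\frac{1}{212} \cdot 72} = - \frac{1362}{\frac{18}{53}} = \left(-1362\right) \frac{53}{18} = - \frac{12031}{3}$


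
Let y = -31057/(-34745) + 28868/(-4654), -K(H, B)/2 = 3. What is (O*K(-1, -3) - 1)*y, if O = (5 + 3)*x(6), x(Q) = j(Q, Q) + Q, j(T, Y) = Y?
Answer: 247671301707/80851615 ≈ 3063.3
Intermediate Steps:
K(H, B) = -6 (K(H, B) = -2*3 = -6)
x(Q) = 2*Q (x(Q) = Q + Q = 2*Q)
O = 96 (O = (5 + 3)*(2*6) = 8*12 = 96)
y = -429239691/80851615 (y = -31057*(-1/34745) + 28868*(-1/4654) = 31057/34745 - 14434/2327 = -429239691/80851615 ≈ -5.3090)
(O*K(-1, -3) - 1)*y = (96*(-6) - 1)*(-429239691/80851615) = (-576 - 1)*(-429239691/80851615) = -577*(-429239691/80851615) = 247671301707/80851615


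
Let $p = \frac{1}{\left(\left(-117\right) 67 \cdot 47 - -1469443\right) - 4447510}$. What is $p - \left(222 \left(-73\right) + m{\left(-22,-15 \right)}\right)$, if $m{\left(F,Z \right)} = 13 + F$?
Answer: $\frac{54263497499}{3346500} \approx 16215.0$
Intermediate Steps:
$p = - \frac{1}{3346500}$ ($p = \frac{1}{\left(\left(-7839\right) 47 + 1469443\right) - 4447510} = \frac{1}{\left(-368433 + 1469443\right) - 4447510} = \frac{1}{1101010 - 4447510} = \frac{1}{-3346500} = - \frac{1}{3346500} \approx -2.9882 \cdot 10^{-7}$)
$p - \left(222 \left(-73\right) + m{\left(-22,-15 \right)}\right) = - \frac{1}{3346500} - \left(222 \left(-73\right) + \left(13 - 22\right)\right) = - \frac{1}{3346500} - \left(-16206 - 9\right) = - \frac{1}{3346500} - -16215 = - \frac{1}{3346500} + 16215 = \frac{54263497499}{3346500}$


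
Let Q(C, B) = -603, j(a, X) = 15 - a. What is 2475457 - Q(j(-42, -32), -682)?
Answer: 2476060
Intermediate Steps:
2475457 - Q(j(-42, -32), -682) = 2475457 - 1*(-603) = 2475457 + 603 = 2476060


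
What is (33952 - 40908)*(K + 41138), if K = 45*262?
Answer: -368167168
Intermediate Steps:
K = 11790
(33952 - 40908)*(K + 41138) = (33952 - 40908)*(11790 + 41138) = -6956*52928 = -368167168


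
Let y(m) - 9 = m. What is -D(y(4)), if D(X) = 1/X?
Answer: -1/13 ≈ -0.076923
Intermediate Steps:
y(m) = 9 + m
-D(y(4)) = -1/(9 + 4) = -1/13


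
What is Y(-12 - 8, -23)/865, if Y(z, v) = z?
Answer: -4/173 ≈ -0.023121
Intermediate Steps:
Y(-12 - 8, -23)/865 = (-12 - 8)/865 = -20*1/865 = -4/173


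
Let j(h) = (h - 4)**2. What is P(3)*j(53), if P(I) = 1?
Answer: 2401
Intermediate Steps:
j(h) = (-4 + h)**2
P(3)*j(53) = 1*(-4 + 53)**2 = 1*49**2 = 1*2401 = 2401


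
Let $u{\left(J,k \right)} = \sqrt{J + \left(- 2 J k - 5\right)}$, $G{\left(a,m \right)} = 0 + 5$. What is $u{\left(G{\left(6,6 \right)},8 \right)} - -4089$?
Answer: $4089 + 4 i \sqrt{5} \approx 4089.0 + 8.9443 i$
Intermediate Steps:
$G{\left(a,m \right)} = 5$
$u{\left(J,k \right)} = \sqrt{-5 + J - 2 J k}$ ($u{\left(J,k \right)} = \sqrt{J - \left(5 + 2 J k\right)} = \sqrt{-5 + J - 2 J k}$)
$u{\left(G{\left(6,6 \right)},8 \right)} - -4089 = \sqrt{-5 + 5 - 10 \cdot 8} - -4089 = \sqrt{-5 + 5 - 80} + 4089 = \sqrt{-80} + 4089 = 4 i \sqrt{5} + 4089 = 4089 + 4 i \sqrt{5}$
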